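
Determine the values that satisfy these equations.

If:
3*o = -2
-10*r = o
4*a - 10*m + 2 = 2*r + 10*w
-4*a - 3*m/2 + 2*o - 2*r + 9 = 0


Then:
a = 15*w/46 + 544/345
m = 94/115 - 20*w/23
o = -2/3
r = 1/15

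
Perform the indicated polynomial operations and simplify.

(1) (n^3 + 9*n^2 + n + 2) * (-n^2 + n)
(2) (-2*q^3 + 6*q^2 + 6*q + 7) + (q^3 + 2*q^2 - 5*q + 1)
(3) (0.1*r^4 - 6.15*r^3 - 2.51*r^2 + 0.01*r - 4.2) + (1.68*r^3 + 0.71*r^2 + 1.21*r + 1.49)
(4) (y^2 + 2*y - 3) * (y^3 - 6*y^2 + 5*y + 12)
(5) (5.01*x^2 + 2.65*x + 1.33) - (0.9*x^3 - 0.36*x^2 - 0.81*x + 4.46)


(1) = -n^5 - 8*n^4 + 8*n^3 - n^2 + 2*n
(2) = -q^3 + 8*q^2 + q + 8
(3) = 0.1*r^4 - 4.47*r^3 - 1.8*r^2 + 1.22*r - 2.71
(4) = y^5 - 4*y^4 - 10*y^3 + 40*y^2 + 9*y - 36
(5) = -0.9*x^3 + 5.37*x^2 + 3.46*x - 3.13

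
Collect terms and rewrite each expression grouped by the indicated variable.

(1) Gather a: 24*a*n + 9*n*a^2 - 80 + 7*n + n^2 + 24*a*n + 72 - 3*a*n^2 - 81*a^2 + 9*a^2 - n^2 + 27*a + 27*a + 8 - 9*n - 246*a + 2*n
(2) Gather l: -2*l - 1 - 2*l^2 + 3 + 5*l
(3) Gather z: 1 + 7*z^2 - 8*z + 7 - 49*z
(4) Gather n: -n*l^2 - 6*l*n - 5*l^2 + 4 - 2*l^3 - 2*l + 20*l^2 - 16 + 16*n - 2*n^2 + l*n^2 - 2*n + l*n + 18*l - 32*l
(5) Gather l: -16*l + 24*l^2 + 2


(1) = a^2*(9*n - 72) + a*(-3*n^2 + 48*n - 192)
(2) = -2*l^2 + 3*l + 2
(3) = 7*z^2 - 57*z + 8
(4) = -2*l^3 + 15*l^2 - 16*l + n^2*(l - 2) + n*(-l^2 - 5*l + 14) - 12
(5) = 24*l^2 - 16*l + 2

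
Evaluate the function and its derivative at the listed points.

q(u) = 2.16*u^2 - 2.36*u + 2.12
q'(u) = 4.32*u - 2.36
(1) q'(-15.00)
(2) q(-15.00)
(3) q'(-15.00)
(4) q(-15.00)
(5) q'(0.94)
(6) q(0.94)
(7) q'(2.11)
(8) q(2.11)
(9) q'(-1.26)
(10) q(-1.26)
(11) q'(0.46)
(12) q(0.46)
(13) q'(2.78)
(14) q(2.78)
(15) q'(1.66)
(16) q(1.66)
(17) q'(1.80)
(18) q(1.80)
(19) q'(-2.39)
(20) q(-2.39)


(1) = -67.16
(2) = 523.52
(3) = -67.16
(4) = 523.52
(5) = 1.70
(6) = 1.81
(7) = 6.76
(8) = 6.76
(9) = -7.80
(10) = 8.52
(11) = -0.37
(12) = 1.49
(13) = 9.65
(14) = 12.25
(15) = 4.81
(16) = 4.15
(17) = 5.42
(18) = 4.87
(19) = -12.68
(20) = 20.10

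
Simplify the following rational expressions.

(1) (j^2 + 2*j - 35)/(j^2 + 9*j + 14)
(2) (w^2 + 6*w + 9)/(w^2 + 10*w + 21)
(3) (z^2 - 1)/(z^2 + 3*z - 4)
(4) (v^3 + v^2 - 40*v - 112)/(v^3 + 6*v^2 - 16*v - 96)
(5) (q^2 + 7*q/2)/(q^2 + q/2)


(1) = (j - 5)/(j + 2)
(2) = (w + 3)/(w + 7)
(3) = (z + 1)/(z + 4)
(4) = (v^2 - 3*v - 28)/(v^2 + 2*v - 24)
(5) = (2*q + 7)/(2*q + 1)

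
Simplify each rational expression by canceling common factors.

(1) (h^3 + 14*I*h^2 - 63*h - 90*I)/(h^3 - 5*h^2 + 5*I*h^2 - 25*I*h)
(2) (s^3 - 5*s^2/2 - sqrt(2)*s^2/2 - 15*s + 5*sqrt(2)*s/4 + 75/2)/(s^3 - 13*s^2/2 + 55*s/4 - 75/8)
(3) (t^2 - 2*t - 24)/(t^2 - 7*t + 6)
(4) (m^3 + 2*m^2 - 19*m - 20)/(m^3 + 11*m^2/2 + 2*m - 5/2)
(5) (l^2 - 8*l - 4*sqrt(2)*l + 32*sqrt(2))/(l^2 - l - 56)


(1) = (h^2 + 9*I*h - 18)/(h^2 - 5*h)
(2) = (32*s^2 - 16*sqrt(2)*s - 480)/(32*s^2 - 128*s + 120)
(3) = (t + 4)/(t - 1)
(4) = (2*m - 8)/(2*m - 1)
(5) = (l - 4*sqrt(2))/(l + 7)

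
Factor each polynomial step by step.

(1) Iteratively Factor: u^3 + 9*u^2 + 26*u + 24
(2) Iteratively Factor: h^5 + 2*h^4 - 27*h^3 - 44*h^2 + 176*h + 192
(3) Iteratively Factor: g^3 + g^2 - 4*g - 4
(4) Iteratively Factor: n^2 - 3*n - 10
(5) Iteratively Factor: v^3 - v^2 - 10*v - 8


(1) = (u + 2)*(u^2 + 7*u + 12) = (u + 2)*(u + 3)*(u + 4)
(2) = (h + 4)*(h^4 - 2*h^3 - 19*h^2 + 32*h + 48) = (h - 4)*(h + 4)*(h^3 + 2*h^2 - 11*h - 12) = (h - 4)*(h + 1)*(h + 4)*(h^2 + h - 12) = (h - 4)*(h - 3)*(h + 1)*(h + 4)*(h + 4)
(3) = (g - 2)*(g^2 + 3*g + 2) = (g - 2)*(g + 1)*(g + 2)
(4) = (n - 5)*(n + 2)
(5) = (v + 2)*(v^2 - 3*v - 4) = (v + 1)*(v + 2)*(v - 4)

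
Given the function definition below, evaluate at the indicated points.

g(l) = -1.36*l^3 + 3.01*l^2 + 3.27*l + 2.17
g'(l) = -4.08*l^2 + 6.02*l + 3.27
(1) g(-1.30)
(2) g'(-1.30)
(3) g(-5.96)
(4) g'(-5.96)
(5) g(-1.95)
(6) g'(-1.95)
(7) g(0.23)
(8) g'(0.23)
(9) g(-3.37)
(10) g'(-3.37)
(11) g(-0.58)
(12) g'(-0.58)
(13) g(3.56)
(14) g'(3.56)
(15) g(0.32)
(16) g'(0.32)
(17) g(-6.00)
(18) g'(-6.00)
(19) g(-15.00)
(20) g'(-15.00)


(1) = 5.99
(2) = -11.45
(3) = 377.52
(4) = -177.54
(5) = 17.32
(6) = -23.98
(7) = 3.06
(8) = 4.44
(9) = 77.39
(10) = -63.35
(11) = 1.55
(12) = -1.59
(13) = -9.40
(14) = -27.01
(15) = 3.48
(16) = 4.78
(17) = 384.67
(18) = -179.73
(19) = 5220.37
(20) = -1005.03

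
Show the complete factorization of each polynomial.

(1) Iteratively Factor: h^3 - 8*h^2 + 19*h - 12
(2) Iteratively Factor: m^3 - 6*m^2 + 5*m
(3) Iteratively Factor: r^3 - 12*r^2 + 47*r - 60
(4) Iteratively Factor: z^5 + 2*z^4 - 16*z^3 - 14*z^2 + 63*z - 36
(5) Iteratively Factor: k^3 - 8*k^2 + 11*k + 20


(1) = (h - 3)*(h^2 - 5*h + 4) = (h - 3)*(h - 1)*(h - 4)
(2) = (m - 1)*(m^2 - 5*m) = (m - 5)*(m - 1)*(m)
(3) = (r - 4)*(r^2 - 8*r + 15) = (r - 5)*(r - 4)*(r - 3)
(4) = (z - 3)*(z^4 + 5*z^3 - z^2 - 17*z + 12) = (z - 3)*(z + 3)*(z^3 + 2*z^2 - 7*z + 4) = (z - 3)*(z - 1)*(z + 3)*(z^2 + 3*z - 4) = (z - 3)*(z - 1)^2*(z + 3)*(z + 4)
(5) = (k - 5)*(k^2 - 3*k - 4) = (k - 5)*(k - 4)*(k + 1)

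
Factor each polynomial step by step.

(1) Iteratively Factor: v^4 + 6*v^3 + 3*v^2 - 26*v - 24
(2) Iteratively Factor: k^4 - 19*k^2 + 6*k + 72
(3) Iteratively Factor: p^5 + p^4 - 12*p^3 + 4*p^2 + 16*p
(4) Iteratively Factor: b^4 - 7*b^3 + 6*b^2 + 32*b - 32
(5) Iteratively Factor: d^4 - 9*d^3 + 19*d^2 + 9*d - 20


(1) = (v + 4)*(v^3 + 2*v^2 - 5*v - 6) = (v - 2)*(v + 4)*(v^2 + 4*v + 3) = (v - 2)*(v + 1)*(v + 4)*(v + 3)
(2) = (k + 2)*(k^3 - 2*k^2 - 15*k + 36) = (k - 3)*(k + 2)*(k^2 + k - 12) = (k - 3)^2*(k + 2)*(k + 4)
(3) = (p + 1)*(p^4 - 12*p^2 + 16*p) = (p + 1)*(p + 4)*(p^3 - 4*p^2 + 4*p) = (p - 2)*(p + 1)*(p + 4)*(p^2 - 2*p) = p*(p - 2)*(p + 1)*(p + 4)*(p - 2)
(4) = (b + 2)*(b^3 - 9*b^2 + 24*b - 16) = (b - 4)*(b + 2)*(b^2 - 5*b + 4) = (b - 4)*(b - 1)*(b + 2)*(b - 4)
(5) = (d + 1)*(d^3 - 10*d^2 + 29*d - 20) = (d - 1)*(d + 1)*(d^2 - 9*d + 20) = (d - 5)*(d - 1)*(d + 1)*(d - 4)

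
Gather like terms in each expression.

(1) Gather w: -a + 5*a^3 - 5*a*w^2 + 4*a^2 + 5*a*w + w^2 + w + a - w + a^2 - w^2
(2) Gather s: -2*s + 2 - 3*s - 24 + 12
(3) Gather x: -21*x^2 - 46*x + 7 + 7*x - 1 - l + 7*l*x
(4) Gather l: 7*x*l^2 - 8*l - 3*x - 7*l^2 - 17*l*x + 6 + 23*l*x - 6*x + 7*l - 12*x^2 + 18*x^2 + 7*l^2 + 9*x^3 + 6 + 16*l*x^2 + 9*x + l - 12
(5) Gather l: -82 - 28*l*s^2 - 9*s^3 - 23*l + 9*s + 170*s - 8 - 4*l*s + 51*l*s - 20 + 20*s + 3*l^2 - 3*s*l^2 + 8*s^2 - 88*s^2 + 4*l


(1) = 5*a^3 + 5*a^2 - 5*a*w^2 + 5*a*w
(2) = -5*s - 10
(3) = -l - 21*x^2 + x*(7*l - 39) + 6
(4) = 7*l^2*x + l*(16*x^2 + 6*x) + 9*x^3 + 6*x^2
(5) = l^2*(3 - 3*s) + l*(-28*s^2 + 47*s - 19) - 9*s^3 - 80*s^2 + 199*s - 110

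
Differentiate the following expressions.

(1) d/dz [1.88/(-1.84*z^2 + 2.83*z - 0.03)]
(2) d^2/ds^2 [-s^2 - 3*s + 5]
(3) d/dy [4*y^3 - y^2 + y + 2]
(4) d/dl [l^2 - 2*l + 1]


(1) = (6.9184*z - 5.3204)/(1.84*z^2 - 2.83*z + 0.03)^2
(2) = -2
(3) = 12*y^2 - 2*y + 1
(4) = 2*l - 2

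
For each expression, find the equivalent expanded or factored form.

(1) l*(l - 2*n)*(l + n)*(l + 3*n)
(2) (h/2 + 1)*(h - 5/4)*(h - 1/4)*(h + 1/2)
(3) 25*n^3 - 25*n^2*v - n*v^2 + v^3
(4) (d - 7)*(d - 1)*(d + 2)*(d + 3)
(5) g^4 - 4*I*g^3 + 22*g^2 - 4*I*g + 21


(1) = l^4 + 2*l^3*n - 5*l^2*n^2 - 6*l*n^3
(2) = h^4/2 + h^3/2 - 39*h^2/32 - 23*h/64 + 5/32
(3) = (-5*n + v)*(-n + v)*(5*n + v)
(4) = d^4 - 3*d^3 - 27*d^2 - 13*d + 42
(5) = (g - 7*I)*(g + 3*I)*(-I*g + 1)*(I*g + 1)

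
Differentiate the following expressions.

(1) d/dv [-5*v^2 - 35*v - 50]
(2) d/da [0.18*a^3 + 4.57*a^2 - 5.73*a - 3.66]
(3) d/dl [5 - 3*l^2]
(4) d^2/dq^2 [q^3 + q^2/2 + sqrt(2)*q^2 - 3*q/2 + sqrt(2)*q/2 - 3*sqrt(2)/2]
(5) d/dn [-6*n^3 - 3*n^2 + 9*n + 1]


(1) = -10*v - 35
(2) = 0.54*a^2 + 9.14*a - 5.73
(3) = -6*l
(4) = 6*q + 1 + 2*sqrt(2)
(5) = -18*n^2 - 6*n + 9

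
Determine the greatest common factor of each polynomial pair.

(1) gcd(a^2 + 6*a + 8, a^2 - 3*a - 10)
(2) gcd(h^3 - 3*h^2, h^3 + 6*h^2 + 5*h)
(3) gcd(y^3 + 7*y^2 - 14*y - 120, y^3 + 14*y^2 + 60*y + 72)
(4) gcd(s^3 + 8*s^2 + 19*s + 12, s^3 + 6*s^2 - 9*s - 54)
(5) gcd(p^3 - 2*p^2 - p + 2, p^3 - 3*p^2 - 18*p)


(1) = a + 2
(2) = h
(3) = gcd((y - 4)*(y + 5)*(y + 6), (y + 2)*(y + 6)^2) = y + 6
(4) = gcd((s + 1)*(s + 3)*(s + 4), (s - 3)*(s + 3)*(s + 6)) = s + 3
(5) = 1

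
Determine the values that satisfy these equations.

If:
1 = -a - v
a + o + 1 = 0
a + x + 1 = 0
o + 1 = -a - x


Then:
a = -1
o = 0
v = 0
x = 0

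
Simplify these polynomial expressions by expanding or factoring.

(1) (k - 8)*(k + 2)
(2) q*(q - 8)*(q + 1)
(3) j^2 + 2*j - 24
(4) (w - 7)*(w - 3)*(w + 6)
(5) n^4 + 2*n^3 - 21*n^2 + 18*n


(1) = k^2 - 6*k - 16
(2) = q^3 - 7*q^2 - 8*q
(3) = (j - 4)*(j + 6)
(4) = w^3 - 4*w^2 - 39*w + 126
(5) = n*(n - 3)*(n - 1)*(n + 6)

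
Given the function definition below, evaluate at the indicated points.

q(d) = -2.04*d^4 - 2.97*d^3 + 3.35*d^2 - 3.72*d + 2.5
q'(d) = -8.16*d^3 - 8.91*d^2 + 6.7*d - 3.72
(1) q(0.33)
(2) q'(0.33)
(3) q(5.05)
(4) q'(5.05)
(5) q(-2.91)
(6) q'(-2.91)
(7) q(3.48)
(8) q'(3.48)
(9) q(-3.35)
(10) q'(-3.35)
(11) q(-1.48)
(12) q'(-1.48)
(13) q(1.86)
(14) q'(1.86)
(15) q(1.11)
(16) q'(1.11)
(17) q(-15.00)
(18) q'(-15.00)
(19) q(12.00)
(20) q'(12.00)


(1) = 1.51
(2) = -2.77
(3) = -1640.12
(4) = -1248.02
(5) = -31.41
(6) = 102.41
(7) = -394.23
(8) = -432.20
(9) = -92.71
(10) = 180.62
(11) = 15.18
(12) = -6.70
(13) = -36.36
(14) = -74.59
(15) = -4.66
(16) = -18.42
(17) = -92439.20
(18) = 25431.03
(19) = -46993.34
(20) = -15306.84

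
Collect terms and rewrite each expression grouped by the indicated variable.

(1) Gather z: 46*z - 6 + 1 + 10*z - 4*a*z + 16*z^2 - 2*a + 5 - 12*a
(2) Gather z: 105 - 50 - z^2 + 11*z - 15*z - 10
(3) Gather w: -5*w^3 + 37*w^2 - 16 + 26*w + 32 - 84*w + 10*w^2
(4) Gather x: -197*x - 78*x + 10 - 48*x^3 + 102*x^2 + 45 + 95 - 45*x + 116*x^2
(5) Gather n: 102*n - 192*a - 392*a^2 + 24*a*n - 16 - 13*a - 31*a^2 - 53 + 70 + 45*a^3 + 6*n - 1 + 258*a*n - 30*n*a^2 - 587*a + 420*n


(1) = -14*a + 16*z^2 + z*(56 - 4*a)
(2) = -z^2 - 4*z + 45
(3) = -5*w^3 + 47*w^2 - 58*w + 16
(4) = -48*x^3 + 218*x^2 - 320*x + 150
(5) = 45*a^3 - 423*a^2 - 792*a + n*(-30*a^2 + 282*a + 528)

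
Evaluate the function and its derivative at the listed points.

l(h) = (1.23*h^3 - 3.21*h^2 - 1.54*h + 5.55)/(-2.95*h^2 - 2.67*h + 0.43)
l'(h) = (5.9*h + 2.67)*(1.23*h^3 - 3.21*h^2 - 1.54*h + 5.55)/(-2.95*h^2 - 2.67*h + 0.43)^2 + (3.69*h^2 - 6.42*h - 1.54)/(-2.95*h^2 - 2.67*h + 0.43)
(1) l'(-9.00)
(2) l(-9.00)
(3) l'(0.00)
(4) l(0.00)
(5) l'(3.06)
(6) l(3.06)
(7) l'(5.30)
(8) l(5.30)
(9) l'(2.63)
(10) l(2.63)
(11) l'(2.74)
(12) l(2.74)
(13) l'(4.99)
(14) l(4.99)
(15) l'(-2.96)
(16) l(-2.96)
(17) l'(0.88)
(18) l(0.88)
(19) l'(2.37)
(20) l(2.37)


(1) = -0.41
(2) = 5.30
(3) = 76.56
(4) = 12.91
(5) = -0.28
(6) = -0.17
(7) = -0.38
(8) = -0.94
(9) = -0.22
(10) = -0.06
(11) = -0.24
(12) = -0.09
(13) = -0.37
(14) = -0.82
(15) = -0.44
(16) = 2.85
(17) = 2.16
(18) = -0.61
(19) = -0.17
(20) = -0.01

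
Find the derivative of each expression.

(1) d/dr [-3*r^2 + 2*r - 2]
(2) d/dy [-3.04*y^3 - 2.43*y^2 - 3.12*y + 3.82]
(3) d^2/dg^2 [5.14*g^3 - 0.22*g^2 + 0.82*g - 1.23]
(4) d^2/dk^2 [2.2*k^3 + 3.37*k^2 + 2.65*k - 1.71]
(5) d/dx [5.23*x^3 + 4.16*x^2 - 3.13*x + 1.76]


(1) = 2 - 6*r
(2) = -9.12*y^2 - 4.86*y - 3.12
(3) = 30.84*g - 0.44
(4) = 13.2*k + 6.74
(5) = 15.69*x^2 + 8.32*x - 3.13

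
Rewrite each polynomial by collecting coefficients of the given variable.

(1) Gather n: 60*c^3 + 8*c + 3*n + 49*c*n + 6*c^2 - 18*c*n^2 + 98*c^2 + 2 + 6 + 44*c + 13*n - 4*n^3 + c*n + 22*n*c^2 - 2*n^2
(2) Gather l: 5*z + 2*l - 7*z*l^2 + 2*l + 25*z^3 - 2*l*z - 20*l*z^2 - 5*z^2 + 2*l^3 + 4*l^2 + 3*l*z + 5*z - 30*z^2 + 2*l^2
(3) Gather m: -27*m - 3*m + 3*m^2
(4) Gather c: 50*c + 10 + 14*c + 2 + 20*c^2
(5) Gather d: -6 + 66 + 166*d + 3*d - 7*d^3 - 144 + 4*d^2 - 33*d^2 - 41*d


(1) = 60*c^3 + 104*c^2 + 52*c - 4*n^3 + n^2*(-18*c - 2) + n*(22*c^2 + 50*c + 16) + 8
(2) = 2*l^3 + l^2*(6 - 7*z) + l*(-20*z^2 + z + 4) + 25*z^3 - 35*z^2 + 10*z
(3) = 3*m^2 - 30*m
(4) = 20*c^2 + 64*c + 12
(5) = -7*d^3 - 29*d^2 + 128*d - 84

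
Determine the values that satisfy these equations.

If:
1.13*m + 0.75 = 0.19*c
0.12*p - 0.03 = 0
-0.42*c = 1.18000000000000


Then:
c = -2.81
m = -1.14
p = 0.25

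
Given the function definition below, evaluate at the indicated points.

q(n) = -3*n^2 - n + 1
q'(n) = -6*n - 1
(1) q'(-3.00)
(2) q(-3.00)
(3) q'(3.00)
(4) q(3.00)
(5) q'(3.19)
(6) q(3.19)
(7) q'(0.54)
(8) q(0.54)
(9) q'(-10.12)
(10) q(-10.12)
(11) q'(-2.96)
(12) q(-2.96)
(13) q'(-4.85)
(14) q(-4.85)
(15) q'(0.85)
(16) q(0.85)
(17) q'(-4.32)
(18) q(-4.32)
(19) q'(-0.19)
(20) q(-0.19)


(1) = 17.00
(2) = -23.00
(3) = -19.00
(4) = -29.00
(5) = -20.14
(6) = -32.72
(7) = -4.24
(8) = -0.41
(9) = 59.72
(10) = -296.12
(11) = 16.76
(12) = -22.32
(13) = 28.10
(14) = -64.72
(15) = -6.10
(16) = -2.02
(17) = 24.92
(18) = -50.67
(19) = 0.14
(20) = 1.08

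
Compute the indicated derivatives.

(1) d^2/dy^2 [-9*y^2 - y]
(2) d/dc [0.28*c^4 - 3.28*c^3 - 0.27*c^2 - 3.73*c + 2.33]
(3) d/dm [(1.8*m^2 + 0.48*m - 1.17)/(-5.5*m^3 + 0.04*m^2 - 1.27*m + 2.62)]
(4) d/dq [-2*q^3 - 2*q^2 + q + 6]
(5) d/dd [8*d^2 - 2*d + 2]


(1) = -18
(2) = 1.12*c^3 - 9.84*c^2 - 0.54*c - 3.73
(3) = (9.9*m^4 + 5.28*m^3 - 21.6102*m^2 + 9.5256*m - 0.2283)/(30.25*m^6 - 0.44*m^5 + 13.9716*m^4 - 28.9216*m^3 + 1.8225*m^2 - 6.6548*m + 6.8644)
(4) = -6*q^2 - 4*q + 1
(5) = 16*d - 2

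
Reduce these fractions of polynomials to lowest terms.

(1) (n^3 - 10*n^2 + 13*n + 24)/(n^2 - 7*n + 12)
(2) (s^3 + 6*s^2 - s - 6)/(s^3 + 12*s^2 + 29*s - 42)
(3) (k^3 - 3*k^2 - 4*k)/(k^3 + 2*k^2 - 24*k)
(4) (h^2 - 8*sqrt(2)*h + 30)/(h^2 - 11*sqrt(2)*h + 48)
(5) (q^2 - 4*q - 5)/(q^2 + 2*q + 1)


(1) = (n^2 - 7*n - 8)/(n - 4)
(2) = (s + 1)/(s + 7)
(3) = (k + 1)/(k + 6)
(4) = (h - 5*sqrt(2))/(h - 8*sqrt(2))
(5) = (q - 5)/(q + 1)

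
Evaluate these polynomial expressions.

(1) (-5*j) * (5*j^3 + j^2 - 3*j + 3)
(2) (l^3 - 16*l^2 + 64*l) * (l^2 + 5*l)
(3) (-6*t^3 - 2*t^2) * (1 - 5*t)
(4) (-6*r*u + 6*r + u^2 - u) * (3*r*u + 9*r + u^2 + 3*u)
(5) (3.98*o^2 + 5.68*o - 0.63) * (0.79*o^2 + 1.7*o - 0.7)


(1) = -25*j^4 - 5*j^3 + 15*j^2 - 15*j
(2) = l^5 - 11*l^4 - 16*l^3 + 320*l^2
(3) = 30*t^4 + 4*t^3 - 2*t^2
(4) = -18*r^2*u^2 - 36*r^2*u + 54*r^2 - 3*r*u^3 - 6*r*u^2 + 9*r*u + u^4 + 2*u^3 - 3*u^2
(5) = 3.1442*o^4 + 11.2532*o^3 + 6.3723*o^2 - 5.047*o + 0.441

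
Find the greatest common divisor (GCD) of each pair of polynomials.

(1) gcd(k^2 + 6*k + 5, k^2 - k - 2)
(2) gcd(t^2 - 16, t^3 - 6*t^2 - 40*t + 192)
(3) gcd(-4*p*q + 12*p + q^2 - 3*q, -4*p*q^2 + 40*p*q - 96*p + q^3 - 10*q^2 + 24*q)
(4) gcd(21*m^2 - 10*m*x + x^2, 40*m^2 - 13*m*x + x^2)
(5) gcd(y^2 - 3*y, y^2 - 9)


(1) = gcd((k + 1)*(k + 5), (k - 2)*(k + 1)) = k + 1
(2) = gcd((t - 4)*(t + 4), (t - 8)*(t - 4)*(t + 6)) = t - 4
(3) = gcd((-4*p + q)*(q - 3), (-4*p + q)*(q - 6)*(q - 4)) = 4*p - q
(4) = gcd((-7*m + x)*(-3*m + x), (-8*m + x)*(-5*m + x)) = 1
(5) = gcd(y*(y - 3), (y - 3)*(y + 3)) = y - 3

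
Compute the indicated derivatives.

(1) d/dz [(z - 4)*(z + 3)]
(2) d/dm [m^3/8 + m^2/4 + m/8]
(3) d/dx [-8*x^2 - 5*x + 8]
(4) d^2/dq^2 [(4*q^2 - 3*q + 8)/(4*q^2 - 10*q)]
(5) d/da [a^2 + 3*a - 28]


(1) = 2*z - 1
(2) = 3*m^2/8 + m/2 + 1/8
(3) = -16*x - 5
(4) = 4*(7*q^3 + 24*q^2 - 60*q + 50)/(q^3*(8*q^3 - 60*q^2 + 150*q - 125))
(5) = 2*a + 3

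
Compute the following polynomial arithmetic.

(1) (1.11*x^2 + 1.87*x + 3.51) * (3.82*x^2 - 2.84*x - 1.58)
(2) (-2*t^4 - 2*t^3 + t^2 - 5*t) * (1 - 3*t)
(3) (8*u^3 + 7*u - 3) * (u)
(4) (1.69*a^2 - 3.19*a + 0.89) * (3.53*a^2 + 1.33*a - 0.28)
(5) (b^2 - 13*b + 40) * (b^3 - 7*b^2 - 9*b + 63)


(1) = 4.2402*x^4 + 3.991*x^3 + 6.3436*x^2 - 12.923*x - 5.5458
(2) = 6*t^5 + 4*t^4 - 5*t^3 + 16*t^2 - 5*t
(3) = 8*u^4 + 7*u^2 - 3*u
(4) = 5.9657*a^4 - 9.013*a^3 - 1.5742*a^2 + 2.0769*a - 0.2492
(5) = b^5 - 20*b^4 + 122*b^3 - 100*b^2 - 1179*b + 2520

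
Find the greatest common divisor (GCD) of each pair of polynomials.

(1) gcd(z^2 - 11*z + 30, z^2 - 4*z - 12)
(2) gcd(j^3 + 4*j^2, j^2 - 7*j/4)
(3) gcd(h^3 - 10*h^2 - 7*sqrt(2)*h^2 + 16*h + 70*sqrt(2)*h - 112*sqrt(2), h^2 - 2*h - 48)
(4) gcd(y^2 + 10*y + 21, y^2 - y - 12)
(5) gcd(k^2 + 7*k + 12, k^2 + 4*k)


(1) = z - 6
(2) = gcd(j^2*(j + 4), j*(j - 7/4)) = j
(3) = gcd((h - 8)*(h - 2)*(h - 7*sqrt(2)), (h - 8)*(h + 6)) = h - 8
(4) = y + 3
(5) = gcd((k + 3)*(k + 4), k*(k + 4)) = k + 4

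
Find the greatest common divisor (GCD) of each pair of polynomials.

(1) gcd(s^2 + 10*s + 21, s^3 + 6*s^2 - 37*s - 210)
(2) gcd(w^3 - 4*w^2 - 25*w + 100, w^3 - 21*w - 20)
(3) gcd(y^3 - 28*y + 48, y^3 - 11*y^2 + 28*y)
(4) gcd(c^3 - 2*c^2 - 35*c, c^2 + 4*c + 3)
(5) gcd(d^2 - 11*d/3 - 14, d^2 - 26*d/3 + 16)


(1) = s + 7
(2) = gcd((w - 5)*(w - 4)*(w + 5), (w - 5)*(w + 1)*(w + 4)) = w - 5
(3) = gcd((y - 4)*(y - 2)*(y + 6), y*(y - 7)*(y - 4)) = y - 4
(4) = 1
(5) = d - 6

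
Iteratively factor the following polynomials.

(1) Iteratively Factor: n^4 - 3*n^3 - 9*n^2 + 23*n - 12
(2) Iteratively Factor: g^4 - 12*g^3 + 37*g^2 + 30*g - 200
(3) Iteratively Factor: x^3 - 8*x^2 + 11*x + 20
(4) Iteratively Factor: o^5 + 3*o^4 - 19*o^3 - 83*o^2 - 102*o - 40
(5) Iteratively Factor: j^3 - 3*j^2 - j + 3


(1) = (n - 1)*(n^3 - 2*n^2 - 11*n + 12) = (n - 4)*(n - 1)*(n^2 + 2*n - 3) = (n - 4)*(n - 1)^2*(n + 3)
(2) = (g - 5)*(g^3 - 7*g^2 + 2*g + 40) = (g - 5)^2*(g^2 - 2*g - 8) = (g - 5)^2*(g + 2)*(g - 4)
(3) = (x - 5)*(x^2 - 3*x - 4) = (x - 5)*(x + 1)*(x - 4)
(4) = (o + 1)*(o^4 + 2*o^3 - 21*o^2 - 62*o - 40) = (o + 1)*(o + 2)*(o^3 - 21*o - 20) = (o + 1)^2*(o + 2)*(o^2 - o - 20) = (o - 5)*(o + 1)^2*(o + 2)*(o + 4)
(5) = (j - 1)*(j^2 - 2*j - 3) = (j - 3)*(j - 1)*(j + 1)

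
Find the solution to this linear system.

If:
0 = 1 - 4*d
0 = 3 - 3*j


Then:
d = 1/4
j = 1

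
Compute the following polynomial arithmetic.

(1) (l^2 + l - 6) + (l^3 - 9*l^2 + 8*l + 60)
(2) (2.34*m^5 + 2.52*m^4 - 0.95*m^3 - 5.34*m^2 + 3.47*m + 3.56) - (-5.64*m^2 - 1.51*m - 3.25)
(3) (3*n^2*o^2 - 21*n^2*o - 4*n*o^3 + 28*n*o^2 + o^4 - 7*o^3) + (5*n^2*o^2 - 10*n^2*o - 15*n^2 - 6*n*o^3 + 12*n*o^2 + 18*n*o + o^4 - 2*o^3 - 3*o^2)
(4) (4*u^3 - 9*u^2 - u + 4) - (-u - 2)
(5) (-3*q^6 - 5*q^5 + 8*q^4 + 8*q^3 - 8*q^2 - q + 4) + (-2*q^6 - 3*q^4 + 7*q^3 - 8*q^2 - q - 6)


(1) = l^3 - 8*l^2 + 9*l + 54
(2) = 2.34*m^5 + 2.52*m^4 - 0.95*m^3 + 0.3*m^2 + 4.98*m + 6.81
(3) = 8*n^2*o^2 - 31*n^2*o - 15*n^2 - 10*n*o^3 + 40*n*o^2 + 18*n*o + 2*o^4 - 9*o^3 - 3*o^2
(4) = 4*u^3 - 9*u^2 + 6
(5) = -5*q^6 - 5*q^5 + 5*q^4 + 15*q^3 - 16*q^2 - 2*q - 2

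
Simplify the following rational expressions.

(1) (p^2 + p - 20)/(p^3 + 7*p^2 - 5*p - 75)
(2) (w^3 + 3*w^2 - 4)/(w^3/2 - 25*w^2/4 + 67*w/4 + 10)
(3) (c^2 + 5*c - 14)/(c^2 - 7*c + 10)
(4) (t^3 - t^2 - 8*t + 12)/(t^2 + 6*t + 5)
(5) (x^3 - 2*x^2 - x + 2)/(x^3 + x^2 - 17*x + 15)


(1) = (p - 4)/(p^2 + 2*p - 15)
(2) = (4*w^3 + 12*w^2 - 16)/(2*w^3 - 25*w^2 + 67*w + 40)
(3) = (c + 7)/(c - 5)
(4) = (t^3 - t^2 - 8*t + 12)/(t^2 + 6*t + 5)
(5) = (x^2 - x - 2)/(x^2 + 2*x - 15)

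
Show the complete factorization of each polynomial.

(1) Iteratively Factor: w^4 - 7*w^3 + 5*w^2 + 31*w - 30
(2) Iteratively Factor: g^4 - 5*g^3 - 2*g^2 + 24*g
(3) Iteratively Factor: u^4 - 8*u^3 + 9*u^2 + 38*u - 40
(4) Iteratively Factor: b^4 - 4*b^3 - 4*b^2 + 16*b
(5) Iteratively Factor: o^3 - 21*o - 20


(1) = (w - 5)*(w^3 - 2*w^2 - 5*w + 6) = (w - 5)*(w - 3)*(w^2 + w - 2) = (w - 5)*(w - 3)*(w + 2)*(w - 1)
(2) = (g - 3)*(g^3 - 2*g^2 - 8*g) = (g - 3)*(g + 2)*(g^2 - 4*g) = (g - 4)*(g - 3)*(g + 2)*(g)
(3) = (u + 2)*(u^3 - 10*u^2 + 29*u - 20) = (u - 1)*(u + 2)*(u^2 - 9*u + 20) = (u - 4)*(u - 1)*(u + 2)*(u - 5)
(4) = (b)*(b^3 - 4*b^2 - 4*b + 16) = b*(b - 4)*(b^2 - 4) = b*(b - 4)*(b + 2)*(b - 2)
(5) = (o + 4)*(o^2 - 4*o - 5) = (o + 1)*(o + 4)*(o - 5)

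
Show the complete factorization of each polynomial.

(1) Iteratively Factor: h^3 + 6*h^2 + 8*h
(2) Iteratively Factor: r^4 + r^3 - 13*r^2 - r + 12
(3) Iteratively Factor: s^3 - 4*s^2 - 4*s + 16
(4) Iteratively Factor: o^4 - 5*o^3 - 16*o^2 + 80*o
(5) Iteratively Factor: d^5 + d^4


(1) = (h)*(h^2 + 6*h + 8) = h*(h + 4)*(h + 2)
(2) = (r + 1)*(r^3 - 13*r + 12) = (r + 1)*(r + 4)*(r^2 - 4*r + 3) = (r - 1)*(r + 1)*(r + 4)*(r - 3)
(3) = (s + 2)*(s^2 - 6*s + 8) = (s - 2)*(s + 2)*(s - 4)
(4) = (o + 4)*(o^3 - 9*o^2 + 20*o) = (o - 5)*(o + 4)*(o^2 - 4*o) = o*(o - 5)*(o + 4)*(o - 4)
(5) = (d)*(d^4 + d^3) = d^2*(d^3 + d^2) = d^3*(d^2 + d) = d^4*(d + 1)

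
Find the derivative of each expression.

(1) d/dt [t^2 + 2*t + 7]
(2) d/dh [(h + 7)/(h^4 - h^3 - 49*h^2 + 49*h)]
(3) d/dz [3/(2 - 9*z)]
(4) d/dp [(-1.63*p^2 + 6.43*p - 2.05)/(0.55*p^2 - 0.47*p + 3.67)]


(1) = 2*t + 2
(2) = (-3*h^2 + 16*h - 7)/(h^2*(h^4 - 16*h^3 + 78*h^2 - 112*h + 49))
(3) = 27/(9*z - 2)^2
(4) = (-2.7704*p^2 - 9.7092*p + 22.6346)/(0.3025*p^4 - 0.517*p^3 + 4.2579*p^2 - 3.4498*p + 13.4689)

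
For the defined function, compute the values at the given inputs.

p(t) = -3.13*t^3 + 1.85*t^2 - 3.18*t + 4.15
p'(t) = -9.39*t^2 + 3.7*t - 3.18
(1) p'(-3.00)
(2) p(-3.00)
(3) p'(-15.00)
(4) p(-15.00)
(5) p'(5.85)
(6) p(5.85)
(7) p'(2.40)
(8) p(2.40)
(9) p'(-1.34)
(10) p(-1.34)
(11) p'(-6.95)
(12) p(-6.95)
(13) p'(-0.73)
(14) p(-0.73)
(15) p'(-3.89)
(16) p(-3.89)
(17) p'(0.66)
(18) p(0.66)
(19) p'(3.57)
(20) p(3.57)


(1) = -98.79
(2) = 114.85
(3) = -2171.43
(4) = 11031.85
(5) = -302.88
(6) = -577.77
(7) = -48.39
(8) = -36.10
(9) = -25.00
(10) = 19.26
(11) = -482.46
(12) = 1166.36
(13) = -10.88
(14) = 8.67
(15) = -159.66
(16) = 228.76
(17) = -4.83
(18) = 1.96
(19) = -109.65
(20) = -126.04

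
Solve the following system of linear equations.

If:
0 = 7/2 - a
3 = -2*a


Then:
No Solution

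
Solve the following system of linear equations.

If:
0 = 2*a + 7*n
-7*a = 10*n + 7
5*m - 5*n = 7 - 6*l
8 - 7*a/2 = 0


Then:
No Solution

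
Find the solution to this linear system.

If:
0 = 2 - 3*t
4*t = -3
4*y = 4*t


Then:
No Solution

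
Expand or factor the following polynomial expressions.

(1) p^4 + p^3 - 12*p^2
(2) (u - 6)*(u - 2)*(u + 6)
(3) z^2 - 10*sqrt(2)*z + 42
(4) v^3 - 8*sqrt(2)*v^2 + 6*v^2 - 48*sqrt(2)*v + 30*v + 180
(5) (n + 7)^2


(1) = p^2*(p - 3)*(p + 4)
(2) = u^3 - 2*u^2 - 36*u + 72
(3) = (z - 7*sqrt(2))*(z - 3*sqrt(2))
(4) = (v + 6)*(v - 5*sqrt(2))*(v - 3*sqrt(2))
(5) = n^2 + 14*n + 49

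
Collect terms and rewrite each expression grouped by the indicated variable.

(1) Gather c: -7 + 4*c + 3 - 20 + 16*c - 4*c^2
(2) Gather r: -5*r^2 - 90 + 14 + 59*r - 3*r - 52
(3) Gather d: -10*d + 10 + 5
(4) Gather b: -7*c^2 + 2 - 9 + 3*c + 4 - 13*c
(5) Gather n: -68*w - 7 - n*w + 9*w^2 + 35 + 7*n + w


(1) = -4*c^2 + 20*c - 24
(2) = -5*r^2 + 56*r - 128
(3) = 15 - 10*d
(4) = -7*c^2 - 10*c - 3
(5) = n*(7 - w) + 9*w^2 - 67*w + 28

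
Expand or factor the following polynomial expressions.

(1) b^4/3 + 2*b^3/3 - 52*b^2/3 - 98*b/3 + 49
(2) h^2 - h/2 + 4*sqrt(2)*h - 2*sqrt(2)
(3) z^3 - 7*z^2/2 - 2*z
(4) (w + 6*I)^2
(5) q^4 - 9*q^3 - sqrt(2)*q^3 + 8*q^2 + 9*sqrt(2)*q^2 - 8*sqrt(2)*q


(1) = (b/3 + 1)*(b - 7)*(b - 1)*(b + 7)
(2) = (h - 1/2)*(h + 4*sqrt(2))
(3) = z*(z - 4)*(z + 1/2)
(4) = w^2 + 12*I*w - 36
(5) = q*(q - 8)*(q - 1)*(q - sqrt(2))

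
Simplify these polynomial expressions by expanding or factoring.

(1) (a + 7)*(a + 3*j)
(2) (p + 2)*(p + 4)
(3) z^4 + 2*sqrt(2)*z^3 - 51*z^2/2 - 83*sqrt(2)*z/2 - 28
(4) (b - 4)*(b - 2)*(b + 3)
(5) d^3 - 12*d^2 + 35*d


(1) = a^2 + 3*a*j + 7*a + 21*j
(2) = p^2 + 6*p + 8
(3) = (z - 7*sqrt(2)/2)*(z + sqrt(2)/2)*(z + sqrt(2))*(z + 4*sqrt(2))
(4) = b^3 - 3*b^2 - 10*b + 24
(5) = d*(d - 7)*(d - 5)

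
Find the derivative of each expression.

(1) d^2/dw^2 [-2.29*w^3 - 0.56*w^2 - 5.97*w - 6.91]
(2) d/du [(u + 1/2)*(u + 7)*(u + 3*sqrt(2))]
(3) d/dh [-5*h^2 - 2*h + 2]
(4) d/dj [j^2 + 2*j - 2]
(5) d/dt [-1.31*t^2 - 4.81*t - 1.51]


(1) = -13.74*w - 1.12
(2) = 3*u^2 + 6*sqrt(2)*u + 15*u + 7/2 + 45*sqrt(2)/2
(3) = -10*h - 2
(4) = 2*j + 2
(5) = -2.62*t - 4.81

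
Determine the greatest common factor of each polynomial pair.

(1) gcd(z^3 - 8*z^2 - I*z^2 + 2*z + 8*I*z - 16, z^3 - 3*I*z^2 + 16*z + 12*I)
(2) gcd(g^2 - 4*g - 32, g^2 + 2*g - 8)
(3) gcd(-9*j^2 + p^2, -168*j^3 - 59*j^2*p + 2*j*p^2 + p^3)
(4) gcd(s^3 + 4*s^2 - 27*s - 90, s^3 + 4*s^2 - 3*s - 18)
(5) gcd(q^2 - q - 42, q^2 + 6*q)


(1) = z + I
(2) = g + 4
(3) = 3*j + p
(4) = s + 3
(5) = q + 6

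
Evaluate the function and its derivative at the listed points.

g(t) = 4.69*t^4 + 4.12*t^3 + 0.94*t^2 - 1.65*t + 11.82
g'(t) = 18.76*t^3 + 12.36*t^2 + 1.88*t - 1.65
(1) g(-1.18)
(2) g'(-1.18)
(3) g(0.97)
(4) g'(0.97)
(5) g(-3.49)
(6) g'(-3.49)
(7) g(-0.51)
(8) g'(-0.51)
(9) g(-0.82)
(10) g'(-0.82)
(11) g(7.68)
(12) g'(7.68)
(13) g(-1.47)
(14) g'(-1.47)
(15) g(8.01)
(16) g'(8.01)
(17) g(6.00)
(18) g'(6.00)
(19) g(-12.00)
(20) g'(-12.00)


(1) = 17.40
(2) = -17.48
(3) = 19.02
(4) = 28.92
(5) = 549.68
(6) = -655.13
(7) = 12.68
(8) = -1.88
(9) = 13.65
(10) = -5.22
(11) = 18237.04
(12) = 9239.81
(13) = 25.09
(14) = -37.30
(15) = 21482.75
(16) = 10447.61
(17) = 7003.92
(18) = 4506.75
(19) = 90299.46
(20) = -30661.65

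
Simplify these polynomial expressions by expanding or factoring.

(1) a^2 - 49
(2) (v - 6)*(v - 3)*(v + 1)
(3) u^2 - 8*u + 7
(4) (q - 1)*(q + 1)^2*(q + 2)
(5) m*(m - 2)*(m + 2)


(1) = (a - 7)*(a + 7)
(2) = v^3 - 8*v^2 + 9*v + 18
(3) = (u - 7)*(u - 1)
(4) = q^4 + 3*q^3 + q^2 - 3*q - 2
(5) = m^3 - 4*m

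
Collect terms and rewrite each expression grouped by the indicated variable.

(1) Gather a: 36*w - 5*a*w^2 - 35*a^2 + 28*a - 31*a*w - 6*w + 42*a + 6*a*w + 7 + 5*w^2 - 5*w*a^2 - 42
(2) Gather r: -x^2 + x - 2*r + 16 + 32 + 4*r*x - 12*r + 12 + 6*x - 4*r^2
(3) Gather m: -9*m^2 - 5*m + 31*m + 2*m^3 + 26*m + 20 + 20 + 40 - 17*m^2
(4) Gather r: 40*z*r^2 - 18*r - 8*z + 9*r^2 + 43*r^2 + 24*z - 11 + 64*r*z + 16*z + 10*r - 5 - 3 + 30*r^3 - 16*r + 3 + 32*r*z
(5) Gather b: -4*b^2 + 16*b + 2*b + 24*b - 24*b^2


(1) = a^2*(-5*w - 35) + a*(-5*w^2 - 25*w + 70) + 5*w^2 + 30*w - 35
(2) = -4*r^2 + r*(4*x - 14) - x^2 + 7*x + 60
(3) = 2*m^3 - 26*m^2 + 52*m + 80
(4) = 30*r^3 + r^2*(40*z + 52) + r*(96*z - 24) + 32*z - 16
(5) = -28*b^2 + 42*b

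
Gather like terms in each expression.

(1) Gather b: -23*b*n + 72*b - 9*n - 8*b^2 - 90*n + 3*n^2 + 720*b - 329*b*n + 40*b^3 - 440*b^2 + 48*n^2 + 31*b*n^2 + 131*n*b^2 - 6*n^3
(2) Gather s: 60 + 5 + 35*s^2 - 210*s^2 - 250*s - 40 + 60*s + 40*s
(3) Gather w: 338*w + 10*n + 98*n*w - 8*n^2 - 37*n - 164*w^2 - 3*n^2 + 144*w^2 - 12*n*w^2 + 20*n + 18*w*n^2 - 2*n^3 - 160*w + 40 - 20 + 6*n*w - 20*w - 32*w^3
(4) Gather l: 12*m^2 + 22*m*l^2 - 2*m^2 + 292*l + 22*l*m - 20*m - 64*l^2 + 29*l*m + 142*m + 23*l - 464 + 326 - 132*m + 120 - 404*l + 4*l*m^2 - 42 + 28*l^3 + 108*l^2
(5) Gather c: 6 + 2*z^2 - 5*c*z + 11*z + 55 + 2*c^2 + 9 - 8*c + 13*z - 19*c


(1) = 40*b^3 + b^2*(131*n - 448) + b*(31*n^2 - 352*n + 792) - 6*n^3 + 51*n^2 - 99*n
(2) = -175*s^2 - 150*s + 25
(3) = -2*n^3 - 11*n^2 - 7*n - 32*w^3 + w^2*(-12*n - 20) + w*(18*n^2 + 104*n + 158) + 20
(4) = 28*l^3 + l^2*(22*m + 44) + l*(4*m^2 + 51*m - 89) + 10*m^2 - 10*m - 60
(5) = 2*c^2 + c*(-5*z - 27) + 2*z^2 + 24*z + 70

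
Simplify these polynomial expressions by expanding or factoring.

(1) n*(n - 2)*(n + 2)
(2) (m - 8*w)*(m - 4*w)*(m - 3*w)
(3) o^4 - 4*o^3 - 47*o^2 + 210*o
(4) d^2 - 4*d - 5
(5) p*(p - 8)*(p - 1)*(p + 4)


(1) = n^3 - 4*n
(2) = m^3 - 15*m^2*w + 68*m*w^2 - 96*w^3
(3) = o*(o - 6)*(o - 5)*(o + 7)
(4) = (d - 5)*(d + 1)
(5) = p^4 - 5*p^3 - 28*p^2 + 32*p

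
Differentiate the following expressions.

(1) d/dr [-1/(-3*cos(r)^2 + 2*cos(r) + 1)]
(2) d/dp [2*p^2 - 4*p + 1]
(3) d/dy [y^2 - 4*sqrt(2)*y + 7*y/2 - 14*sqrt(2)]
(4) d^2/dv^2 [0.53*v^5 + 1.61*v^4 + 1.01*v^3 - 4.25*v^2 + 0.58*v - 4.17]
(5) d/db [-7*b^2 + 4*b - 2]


(1) = 2*(3*cos(r) - 1)*sin(r)/(-3*cos(r)^2 + 2*cos(r) + 1)^2
(2) = 4*p - 4
(3) = 2*y - 4*sqrt(2) + 7/2
(4) = 10.6*v^3 + 19.32*v^2 + 6.06*v - 8.5
(5) = 4 - 14*b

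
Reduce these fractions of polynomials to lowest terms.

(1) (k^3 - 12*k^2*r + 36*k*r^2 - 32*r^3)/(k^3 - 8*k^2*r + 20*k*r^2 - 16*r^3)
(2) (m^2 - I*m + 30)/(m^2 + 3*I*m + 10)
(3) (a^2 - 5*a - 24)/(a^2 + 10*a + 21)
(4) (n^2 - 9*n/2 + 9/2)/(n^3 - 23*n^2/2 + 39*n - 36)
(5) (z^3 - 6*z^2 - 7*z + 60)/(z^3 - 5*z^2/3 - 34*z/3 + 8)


(1) = (-k + 8*r)/(-k + 4*r)
(2) = (m - 6*I)/(m - 2*I)
(3) = (a - 8)/(a + 7)
(4) = (n - 3)/(n^2 - 10*n + 24)
(5) = (3*z - 15)/(3*z - 2)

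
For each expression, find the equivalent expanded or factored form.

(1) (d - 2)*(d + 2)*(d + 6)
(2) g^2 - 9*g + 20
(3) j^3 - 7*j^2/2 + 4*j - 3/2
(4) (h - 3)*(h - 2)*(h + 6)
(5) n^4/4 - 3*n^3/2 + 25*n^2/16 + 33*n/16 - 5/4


(1) = d^3 + 6*d^2 - 4*d - 24
(2) = (g - 5)*(g - 4)
(3) = (j - 3/2)*(j - 1)^2
(4) = h^3 + h^2 - 24*h + 36
(5) = (n/4 + 1/4)*(n - 4)*(n - 5/2)*(n - 1/2)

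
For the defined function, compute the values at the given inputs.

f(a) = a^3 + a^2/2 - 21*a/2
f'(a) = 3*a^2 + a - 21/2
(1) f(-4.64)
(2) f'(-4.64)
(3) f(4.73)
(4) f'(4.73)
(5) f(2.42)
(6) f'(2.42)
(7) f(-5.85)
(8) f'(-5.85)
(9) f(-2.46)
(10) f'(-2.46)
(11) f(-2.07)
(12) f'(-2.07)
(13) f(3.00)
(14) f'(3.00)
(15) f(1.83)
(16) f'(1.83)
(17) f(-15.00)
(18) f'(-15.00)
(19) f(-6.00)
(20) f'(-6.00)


(1) = -40.41
(2) = 49.45
(3) = 67.35
(4) = 61.35
(5) = -8.31
(6) = 9.49
(7) = -121.67
(8) = 86.32
(9) = 13.97
(10) = 5.19
(11) = 15.01
(12) = 0.28
(13) = 0.00
(14) = 19.50
(15) = -11.41
(16) = 1.38
(17) = -3105.00
(18) = 649.50
(19) = -135.00
(20) = 91.50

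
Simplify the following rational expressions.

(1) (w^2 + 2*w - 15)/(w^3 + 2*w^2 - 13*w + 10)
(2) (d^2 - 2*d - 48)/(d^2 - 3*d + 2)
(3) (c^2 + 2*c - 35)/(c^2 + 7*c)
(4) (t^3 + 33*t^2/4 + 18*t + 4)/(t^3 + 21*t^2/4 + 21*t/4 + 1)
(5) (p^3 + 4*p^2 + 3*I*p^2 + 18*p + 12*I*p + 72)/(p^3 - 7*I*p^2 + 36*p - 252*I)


(1) = (w - 3)/(w^2 - 3*w + 2)
(2) = (d^2 - 2*d - 48)/(d^2 - 3*d + 2)
(3) = (c - 5)/c
(4) = (t + 4)/(t + 1)
(5) = (p^2 + p*(4 - 3*I) - 12*I)/(p^2 - 13*I*p - 42)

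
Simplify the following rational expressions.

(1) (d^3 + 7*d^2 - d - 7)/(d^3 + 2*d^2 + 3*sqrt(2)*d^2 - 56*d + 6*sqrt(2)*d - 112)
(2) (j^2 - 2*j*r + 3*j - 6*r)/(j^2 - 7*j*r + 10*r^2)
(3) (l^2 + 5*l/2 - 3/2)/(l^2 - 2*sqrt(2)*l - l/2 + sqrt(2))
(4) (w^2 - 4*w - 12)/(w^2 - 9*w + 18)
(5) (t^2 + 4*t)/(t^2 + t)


(1) = (d^3 + 7*d^2 - d - 7)/(d^3 + d^2*(2 + 3*sqrt(2)) + d*(-56 + 6*sqrt(2)) - 112)
(2) = (-j - 3)/(-j + 5*r)
(3) = (4*l + 12)/(4*l - 8*sqrt(2))
(4) = (w + 2)/(w - 3)
(5) = (t + 4)/(t + 1)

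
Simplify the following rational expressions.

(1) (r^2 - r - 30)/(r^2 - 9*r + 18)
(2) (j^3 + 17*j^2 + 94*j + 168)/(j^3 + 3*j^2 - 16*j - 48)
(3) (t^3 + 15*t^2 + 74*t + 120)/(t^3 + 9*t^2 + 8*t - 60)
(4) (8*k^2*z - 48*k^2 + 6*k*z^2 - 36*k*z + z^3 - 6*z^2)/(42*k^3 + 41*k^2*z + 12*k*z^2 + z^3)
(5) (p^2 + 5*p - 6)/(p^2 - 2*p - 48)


(1) = (r + 5)/(r - 3)
(2) = (j^2 + 13*j + 42)/(j^2 - j - 12)
(3) = (t + 4)/(t - 2)
(4) = (4*k*z - 24*k + z^2 - 6*z)/(21*k^2 + 10*k*z + z^2)
(5) = (p - 1)/(p - 8)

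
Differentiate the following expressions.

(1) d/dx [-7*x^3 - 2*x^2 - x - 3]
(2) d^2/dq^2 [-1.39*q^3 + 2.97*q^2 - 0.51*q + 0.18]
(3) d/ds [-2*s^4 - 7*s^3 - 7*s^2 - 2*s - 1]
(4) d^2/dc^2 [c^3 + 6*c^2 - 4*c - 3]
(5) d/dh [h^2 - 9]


(1) = -21*x^2 - 4*x - 1
(2) = 5.94 - 8.34*q
(3) = -8*s^3 - 21*s^2 - 14*s - 2
(4) = 6*c + 12
(5) = 2*h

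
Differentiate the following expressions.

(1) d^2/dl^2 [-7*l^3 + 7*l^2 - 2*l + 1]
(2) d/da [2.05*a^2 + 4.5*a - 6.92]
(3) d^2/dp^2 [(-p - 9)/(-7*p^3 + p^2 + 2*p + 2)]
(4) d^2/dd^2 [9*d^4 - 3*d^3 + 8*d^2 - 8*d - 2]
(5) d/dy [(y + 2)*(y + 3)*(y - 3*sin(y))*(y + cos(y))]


(1) = 14 - 42*l
(2) = 4.1*a + 4.5
(3) = 2*(-(p + 9)*(-21*p^2 + 2*p + 2)^2 + (-21*p^2 + 2*p - (p + 9)*(21*p - 1) + 2)*(-7*p^3 + p^2 + 2*p + 2))/(-7*p^3 + p^2 + 2*p + 2)^3
(4) = 108*d^2 - 18*d + 16
(5) = -(y + 2)*(y + 3)*(y - 3*sin(y))*(sin(y) - 1) - (y + 2)*(y + 3)*(y + cos(y))*(3*cos(y) - 1) + (y + 2)*(y - 3*sin(y))*(y + cos(y)) + (y + 3)*(y - 3*sin(y))*(y + cos(y))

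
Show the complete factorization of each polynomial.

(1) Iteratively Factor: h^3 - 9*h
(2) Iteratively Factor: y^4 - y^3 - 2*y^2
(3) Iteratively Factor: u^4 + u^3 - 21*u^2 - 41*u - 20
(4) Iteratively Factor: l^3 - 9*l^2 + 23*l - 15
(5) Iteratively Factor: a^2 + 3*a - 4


(1) = (h)*(h^2 - 9) = h*(h - 3)*(h + 3)
(2) = (y - 2)*(y^3 + y^2) = (y - 2)*(y + 1)*(y^2) = y*(y - 2)*(y + 1)*(y)
(3) = (u + 1)*(u^3 - 21*u - 20) = (u - 5)*(u + 1)*(u^2 + 5*u + 4) = (u - 5)*(u + 1)^2*(u + 4)
(4) = (l - 3)*(l^2 - 6*l + 5) = (l - 5)*(l - 3)*(l - 1)
(5) = (a + 4)*(a - 1)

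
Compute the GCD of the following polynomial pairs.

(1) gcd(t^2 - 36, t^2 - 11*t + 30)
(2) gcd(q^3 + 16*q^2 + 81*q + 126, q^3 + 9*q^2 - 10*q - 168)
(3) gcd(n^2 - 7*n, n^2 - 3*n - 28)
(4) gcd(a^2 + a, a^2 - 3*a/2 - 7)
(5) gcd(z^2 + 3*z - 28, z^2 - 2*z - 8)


(1) = t - 6
(2) = q^2 + 13*q + 42
(3) = n - 7
(4) = 1
(5) = z - 4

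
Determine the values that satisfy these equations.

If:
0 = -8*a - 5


Then:
a = -5/8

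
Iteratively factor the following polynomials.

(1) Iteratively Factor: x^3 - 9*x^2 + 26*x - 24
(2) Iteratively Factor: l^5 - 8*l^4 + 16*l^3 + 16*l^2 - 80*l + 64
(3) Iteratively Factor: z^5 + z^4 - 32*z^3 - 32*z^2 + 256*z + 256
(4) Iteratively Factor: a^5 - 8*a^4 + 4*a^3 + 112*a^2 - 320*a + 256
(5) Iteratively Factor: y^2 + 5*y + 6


(1) = (x - 4)*(x^2 - 5*x + 6) = (x - 4)*(x - 3)*(x - 2)
(2) = (l - 2)*(l^4 - 6*l^3 + 4*l^2 + 24*l - 32) = (l - 2)*(l + 2)*(l^3 - 8*l^2 + 20*l - 16) = (l - 2)^2*(l + 2)*(l^2 - 6*l + 8) = (l - 2)^3*(l + 2)*(l - 4)
(3) = (z - 4)*(z^4 + 5*z^3 - 12*z^2 - 80*z - 64) = (z - 4)*(z + 4)*(z^3 + z^2 - 16*z - 16) = (z - 4)*(z + 1)*(z + 4)*(z^2 - 16) = (z - 4)*(z + 1)*(z + 4)^2*(z - 4)
(4) = (a - 2)*(a^4 - 6*a^3 - 8*a^2 + 96*a - 128) = (a - 4)*(a - 2)*(a^3 - 2*a^2 - 16*a + 32) = (a - 4)^2*(a - 2)*(a^2 + 2*a - 8) = (a - 4)^2*(a - 2)^2*(a + 4)
(5) = (y + 3)*(y + 2)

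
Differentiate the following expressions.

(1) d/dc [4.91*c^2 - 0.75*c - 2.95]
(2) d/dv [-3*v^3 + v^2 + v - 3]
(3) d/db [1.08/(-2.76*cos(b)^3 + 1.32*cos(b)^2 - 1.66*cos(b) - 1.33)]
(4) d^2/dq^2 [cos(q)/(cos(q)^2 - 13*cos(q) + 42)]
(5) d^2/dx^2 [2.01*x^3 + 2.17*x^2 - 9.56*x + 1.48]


(1) = 9.82*c - 0.75
(2) = -9*v^2 + 2*v + 1
(3) = (-8.9424*cos(b)^2 + 2.8512*cos(b) - 1.7928)*sin(b)/(2.76*cos(b)^3 - 1.32*cos(b)^2 + 1.66*cos(b) + 1.33)^2
(4) = (-13*(1 - cos(q)^2)^2 - cos(q)^5 + 254*cos(q)^3 - 572*cos(q)^2 - 2016*cos(q) + 1105)/((cos(q) - 7)^3*(cos(q) - 6)^3)
(5) = 12.06*x + 4.34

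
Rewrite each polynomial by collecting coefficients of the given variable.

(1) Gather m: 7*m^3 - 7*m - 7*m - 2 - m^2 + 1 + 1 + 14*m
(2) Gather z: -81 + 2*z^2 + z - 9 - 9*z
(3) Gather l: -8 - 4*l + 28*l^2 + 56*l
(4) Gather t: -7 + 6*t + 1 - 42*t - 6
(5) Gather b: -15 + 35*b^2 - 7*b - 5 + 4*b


(1) = 7*m^3 - m^2
(2) = 2*z^2 - 8*z - 90
(3) = 28*l^2 + 52*l - 8
(4) = -36*t - 12
(5) = 35*b^2 - 3*b - 20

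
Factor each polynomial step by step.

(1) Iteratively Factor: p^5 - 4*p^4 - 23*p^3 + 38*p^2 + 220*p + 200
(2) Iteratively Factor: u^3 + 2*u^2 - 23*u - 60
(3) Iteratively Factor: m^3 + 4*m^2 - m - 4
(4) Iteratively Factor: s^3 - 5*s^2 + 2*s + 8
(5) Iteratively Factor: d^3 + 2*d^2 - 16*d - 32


(1) = (p - 5)*(p^4 + p^3 - 18*p^2 - 52*p - 40) = (p - 5)^2*(p^3 + 6*p^2 + 12*p + 8) = (p - 5)^2*(p + 2)*(p^2 + 4*p + 4) = (p - 5)^2*(p + 2)^2*(p + 2)
(2) = (u + 4)*(u^2 - 2*u - 15) = (u - 5)*(u + 4)*(u + 3)
(3) = (m - 1)*(m^2 + 5*m + 4) = (m - 1)*(m + 4)*(m + 1)
(4) = (s - 4)*(s^2 - s - 2) = (s - 4)*(s + 1)*(s - 2)
(5) = (d + 4)*(d^2 - 2*d - 8) = (d - 4)*(d + 4)*(d + 2)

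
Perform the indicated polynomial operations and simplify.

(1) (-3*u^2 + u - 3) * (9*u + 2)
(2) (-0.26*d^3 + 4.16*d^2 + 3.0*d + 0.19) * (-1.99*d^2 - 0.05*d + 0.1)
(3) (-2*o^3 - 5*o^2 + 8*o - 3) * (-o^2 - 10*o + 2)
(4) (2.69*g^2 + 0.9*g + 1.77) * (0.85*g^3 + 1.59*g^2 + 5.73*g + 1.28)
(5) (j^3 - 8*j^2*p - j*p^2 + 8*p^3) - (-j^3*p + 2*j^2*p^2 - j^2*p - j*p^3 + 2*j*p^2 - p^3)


(1) = -27*u^3 + 3*u^2 - 25*u - 6
(2) = 0.5174*d^5 - 8.2654*d^4 - 6.204*d^3 - 0.1121*d^2 + 0.2905*d + 0.019
(3) = 2*o^5 + 25*o^4 + 38*o^3 - 87*o^2 + 46*o - 6
(4) = 2.2865*g^5 + 5.0421*g^4 + 18.3492*g^3 + 11.4145*g^2 + 11.2941*g + 2.2656
(5) = j^3*p + j^3 - 2*j^2*p^2 - 7*j^2*p + j*p^3 - 3*j*p^2 + 9*p^3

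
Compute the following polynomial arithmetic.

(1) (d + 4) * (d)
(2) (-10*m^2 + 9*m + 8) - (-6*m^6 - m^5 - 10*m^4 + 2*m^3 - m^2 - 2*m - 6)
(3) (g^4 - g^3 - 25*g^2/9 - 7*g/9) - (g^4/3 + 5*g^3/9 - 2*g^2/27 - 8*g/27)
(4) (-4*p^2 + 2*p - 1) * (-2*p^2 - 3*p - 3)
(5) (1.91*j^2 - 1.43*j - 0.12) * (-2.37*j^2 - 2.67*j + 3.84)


(1) = d^2 + 4*d
(2) = 6*m^6 + m^5 + 10*m^4 - 2*m^3 - 9*m^2 + 11*m + 14
(3) = 2*g^4/3 - 14*g^3/9 - 73*g^2/27 - 13*g/27
(4) = 8*p^4 + 8*p^3 + 8*p^2 - 3*p + 3
(5) = -4.5267*j^4 - 1.7106*j^3 + 11.4369*j^2 - 5.1708*j - 0.4608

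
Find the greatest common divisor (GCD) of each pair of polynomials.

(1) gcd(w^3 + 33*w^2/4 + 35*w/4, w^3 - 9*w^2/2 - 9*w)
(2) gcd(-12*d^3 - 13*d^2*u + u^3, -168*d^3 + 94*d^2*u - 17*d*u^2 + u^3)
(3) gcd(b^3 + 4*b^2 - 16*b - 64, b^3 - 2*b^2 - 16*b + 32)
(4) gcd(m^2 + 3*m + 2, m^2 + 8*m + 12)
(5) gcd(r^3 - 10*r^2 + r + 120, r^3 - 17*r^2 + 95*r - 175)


(1) = gcd(w*(w + 5/4)*(w + 7), w*(w - 6)*(w + 3/2)) = w
(2) = gcd((-4*d + u)*(d + u)*(3*d + u), (-7*d + u)*(-6*d + u)*(-4*d + u)) = -4*d + u
(3) = b^2 - 16
(4) = gcd((m + 1)*(m + 2), (m + 2)*(m + 6)) = m + 2
(5) = r - 5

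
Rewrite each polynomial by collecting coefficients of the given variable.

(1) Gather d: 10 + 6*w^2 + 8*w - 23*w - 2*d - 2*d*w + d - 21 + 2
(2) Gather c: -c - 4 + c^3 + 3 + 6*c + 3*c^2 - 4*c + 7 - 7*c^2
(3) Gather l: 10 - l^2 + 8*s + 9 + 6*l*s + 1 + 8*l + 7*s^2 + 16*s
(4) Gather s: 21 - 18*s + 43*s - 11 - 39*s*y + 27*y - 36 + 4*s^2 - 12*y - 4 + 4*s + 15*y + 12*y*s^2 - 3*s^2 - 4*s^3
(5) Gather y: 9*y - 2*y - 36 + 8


(1) = d*(-2*w - 1) + 6*w^2 - 15*w - 9
(2) = c^3 - 4*c^2 + c + 6
(3) = -l^2 + l*(6*s + 8) + 7*s^2 + 24*s + 20
(4) = -4*s^3 + s^2*(12*y + 1) + s*(29 - 39*y) + 30*y - 30
(5) = 7*y - 28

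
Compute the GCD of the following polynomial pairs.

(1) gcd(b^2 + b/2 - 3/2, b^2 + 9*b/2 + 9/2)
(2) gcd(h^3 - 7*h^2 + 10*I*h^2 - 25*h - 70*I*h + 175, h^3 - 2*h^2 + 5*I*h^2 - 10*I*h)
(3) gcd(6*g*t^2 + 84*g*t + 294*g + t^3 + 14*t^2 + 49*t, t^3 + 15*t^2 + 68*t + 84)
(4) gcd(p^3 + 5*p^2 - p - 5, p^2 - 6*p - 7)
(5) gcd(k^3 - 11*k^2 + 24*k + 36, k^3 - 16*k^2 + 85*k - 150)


(1) = gcd((b - 1)*(b + 3/2), (b + 3/2)*(b + 3)) = b + 3/2
(2) = gcd((h - 7)*(h + 5*I)^2, h*(h - 2)*(h + 5*I)) = h + 5*I
(3) = gcd((6*g + t)*(t + 7)^2, (t + 2)*(t + 6)*(t + 7)) = t + 7
(4) = p + 1
(5) = k - 6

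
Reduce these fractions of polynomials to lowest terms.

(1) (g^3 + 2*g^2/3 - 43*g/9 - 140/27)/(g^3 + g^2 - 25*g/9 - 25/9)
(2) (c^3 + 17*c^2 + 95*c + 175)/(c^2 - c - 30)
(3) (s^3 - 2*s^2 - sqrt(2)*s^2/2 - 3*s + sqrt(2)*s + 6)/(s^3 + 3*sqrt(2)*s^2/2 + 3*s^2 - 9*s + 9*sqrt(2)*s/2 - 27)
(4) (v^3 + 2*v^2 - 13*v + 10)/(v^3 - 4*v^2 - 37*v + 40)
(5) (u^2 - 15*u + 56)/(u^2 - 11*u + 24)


(1) = (9*g^2 - 9*g - 28)/(9*g^2 - 6*g - 15)
(2) = (c^2 + 12*c + 35)/(c - 6)
(3) = (4*s^2 + s*(-8 + 4*sqrt(2)) - 8*sqrt(2))/(4*s^2 + s*(12 + 12*sqrt(2)) + 36*sqrt(2))
(4) = (v - 2)/(v - 8)
(5) = (u - 7)/(u - 3)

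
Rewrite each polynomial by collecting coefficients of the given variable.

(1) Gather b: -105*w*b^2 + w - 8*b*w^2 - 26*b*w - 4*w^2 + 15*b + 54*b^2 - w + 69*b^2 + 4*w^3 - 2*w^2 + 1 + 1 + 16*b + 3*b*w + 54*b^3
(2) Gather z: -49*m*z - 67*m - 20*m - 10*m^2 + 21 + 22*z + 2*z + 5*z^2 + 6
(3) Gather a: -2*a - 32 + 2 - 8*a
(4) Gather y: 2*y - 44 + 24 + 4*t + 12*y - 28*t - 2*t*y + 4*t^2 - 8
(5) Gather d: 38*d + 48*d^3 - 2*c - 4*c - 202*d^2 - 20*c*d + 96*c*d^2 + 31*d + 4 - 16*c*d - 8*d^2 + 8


(1) = 54*b^3 + b^2*(123 - 105*w) + b*(-8*w^2 - 23*w + 31) + 4*w^3 - 6*w^2 + 2
(2) = -10*m^2 - 87*m + 5*z^2 + z*(24 - 49*m) + 27
(3) = -10*a - 30
(4) = 4*t^2 - 24*t + y*(14 - 2*t) - 28
(5) = -6*c + 48*d^3 + d^2*(96*c - 210) + d*(69 - 36*c) + 12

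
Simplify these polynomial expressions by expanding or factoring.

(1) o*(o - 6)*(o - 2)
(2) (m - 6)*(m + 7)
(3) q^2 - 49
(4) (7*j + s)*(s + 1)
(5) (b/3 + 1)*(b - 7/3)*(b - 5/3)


(1) = o^3 - 8*o^2 + 12*o
(2) = m^2 + m - 42
(3) = (q - 7)*(q + 7)
(4) = 7*j*s + 7*j + s^2 + s
(5) = b^3/3 - b^2/3 - 73*b/27 + 35/9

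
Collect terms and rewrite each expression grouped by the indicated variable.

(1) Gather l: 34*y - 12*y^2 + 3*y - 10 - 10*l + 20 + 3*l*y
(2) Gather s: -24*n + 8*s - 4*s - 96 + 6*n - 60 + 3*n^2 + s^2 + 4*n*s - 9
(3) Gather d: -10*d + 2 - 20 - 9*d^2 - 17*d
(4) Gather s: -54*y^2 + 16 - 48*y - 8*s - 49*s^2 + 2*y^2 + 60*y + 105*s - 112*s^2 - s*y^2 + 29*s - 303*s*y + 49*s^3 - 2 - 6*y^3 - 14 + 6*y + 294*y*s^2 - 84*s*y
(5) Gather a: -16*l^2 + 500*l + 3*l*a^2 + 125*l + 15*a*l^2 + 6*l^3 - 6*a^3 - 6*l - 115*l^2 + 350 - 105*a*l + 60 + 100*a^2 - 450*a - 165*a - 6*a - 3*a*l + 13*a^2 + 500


(1) = l*(3*y - 10) - 12*y^2 + 37*y + 10
(2) = 3*n^2 - 18*n + s^2 + s*(4*n + 4) - 165
(3) = -9*d^2 - 27*d - 18
(4) = 49*s^3 + s^2*(294*y - 161) + s*(-y^2 - 387*y + 126) - 6*y^3 - 52*y^2 + 18*y
(5) = -6*a^3 + a^2*(3*l + 113) + a*(15*l^2 - 108*l - 621) + 6*l^3 - 131*l^2 + 619*l + 910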